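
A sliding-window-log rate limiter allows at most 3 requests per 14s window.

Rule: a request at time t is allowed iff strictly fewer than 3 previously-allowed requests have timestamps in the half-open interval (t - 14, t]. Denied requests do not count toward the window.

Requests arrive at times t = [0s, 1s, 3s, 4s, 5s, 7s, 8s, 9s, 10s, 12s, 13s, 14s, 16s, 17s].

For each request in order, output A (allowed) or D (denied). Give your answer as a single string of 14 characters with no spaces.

Answer: AAADDDDDDDDAAA

Derivation:
Tracking allowed requests in the window:
  req#1 t=0s: ALLOW
  req#2 t=1s: ALLOW
  req#3 t=3s: ALLOW
  req#4 t=4s: DENY
  req#5 t=5s: DENY
  req#6 t=7s: DENY
  req#7 t=8s: DENY
  req#8 t=9s: DENY
  req#9 t=10s: DENY
  req#10 t=12s: DENY
  req#11 t=13s: DENY
  req#12 t=14s: ALLOW
  req#13 t=16s: ALLOW
  req#14 t=17s: ALLOW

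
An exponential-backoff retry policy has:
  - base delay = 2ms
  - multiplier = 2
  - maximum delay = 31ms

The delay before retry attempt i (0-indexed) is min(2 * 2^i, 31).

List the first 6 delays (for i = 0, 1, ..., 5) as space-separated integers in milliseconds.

Answer: 2 4 8 16 31 31

Derivation:
Computing each delay:
  i=0: min(2*2^0, 31) = 2
  i=1: min(2*2^1, 31) = 4
  i=2: min(2*2^2, 31) = 8
  i=3: min(2*2^3, 31) = 16
  i=4: min(2*2^4, 31) = 31
  i=5: min(2*2^5, 31) = 31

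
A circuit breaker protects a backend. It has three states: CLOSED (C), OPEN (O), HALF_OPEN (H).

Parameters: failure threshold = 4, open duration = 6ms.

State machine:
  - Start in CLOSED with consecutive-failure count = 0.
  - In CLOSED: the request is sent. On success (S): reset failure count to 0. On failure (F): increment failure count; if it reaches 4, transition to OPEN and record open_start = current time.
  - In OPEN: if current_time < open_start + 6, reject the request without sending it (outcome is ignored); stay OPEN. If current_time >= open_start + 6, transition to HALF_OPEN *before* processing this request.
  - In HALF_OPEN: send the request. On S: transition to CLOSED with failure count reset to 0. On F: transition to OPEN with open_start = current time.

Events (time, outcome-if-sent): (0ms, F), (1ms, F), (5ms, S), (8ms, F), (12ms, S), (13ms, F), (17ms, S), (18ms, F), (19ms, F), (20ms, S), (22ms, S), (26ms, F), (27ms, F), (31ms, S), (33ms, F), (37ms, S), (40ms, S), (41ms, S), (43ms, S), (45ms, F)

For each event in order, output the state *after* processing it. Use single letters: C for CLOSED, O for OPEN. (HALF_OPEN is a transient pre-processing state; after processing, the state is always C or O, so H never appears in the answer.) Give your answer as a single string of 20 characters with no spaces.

State after each event:
  event#1 t=0ms outcome=F: state=CLOSED
  event#2 t=1ms outcome=F: state=CLOSED
  event#3 t=5ms outcome=S: state=CLOSED
  event#4 t=8ms outcome=F: state=CLOSED
  event#5 t=12ms outcome=S: state=CLOSED
  event#6 t=13ms outcome=F: state=CLOSED
  event#7 t=17ms outcome=S: state=CLOSED
  event#8 t=18ms outcome=F: state=CLOSED
  event#9 t=19ms outcome=F: state=CLOSED
  event#10 t=20ms outcome=S: state=CLOSED
  event#11 t=22ms outcome=S: state=CLOSED
  event#12 t=26ms outcome=F: state=CLOSED
  event#13 t=27ms outcome=F: state=CLOSED
  event#14 t=31ms outcome=S: state=CLOSED
  event#15 t=33ms outcome=F: state=CLOSED
  event#16 t=37ms outcome=S: state=CLOSED
  event#17 t=40ms outcome=S: state=CLOSED
  event#18 t=41ms outcome=S: state=CLOSED
  event#19 t=43ms outcome=S: state=CLOSED
  event#20 t=45ms outcome=F: state=CLOSED

Answer: CCCCCCCCCCCCCCCCCCCC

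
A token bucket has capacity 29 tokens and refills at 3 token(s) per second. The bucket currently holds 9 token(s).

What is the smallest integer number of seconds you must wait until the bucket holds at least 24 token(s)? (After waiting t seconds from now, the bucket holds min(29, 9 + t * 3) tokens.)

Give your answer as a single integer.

Need 9 + t * 3 >= 24, so t >= 15/3.
Smallest integer t = ceil(15/3) = 5.

Answer: 5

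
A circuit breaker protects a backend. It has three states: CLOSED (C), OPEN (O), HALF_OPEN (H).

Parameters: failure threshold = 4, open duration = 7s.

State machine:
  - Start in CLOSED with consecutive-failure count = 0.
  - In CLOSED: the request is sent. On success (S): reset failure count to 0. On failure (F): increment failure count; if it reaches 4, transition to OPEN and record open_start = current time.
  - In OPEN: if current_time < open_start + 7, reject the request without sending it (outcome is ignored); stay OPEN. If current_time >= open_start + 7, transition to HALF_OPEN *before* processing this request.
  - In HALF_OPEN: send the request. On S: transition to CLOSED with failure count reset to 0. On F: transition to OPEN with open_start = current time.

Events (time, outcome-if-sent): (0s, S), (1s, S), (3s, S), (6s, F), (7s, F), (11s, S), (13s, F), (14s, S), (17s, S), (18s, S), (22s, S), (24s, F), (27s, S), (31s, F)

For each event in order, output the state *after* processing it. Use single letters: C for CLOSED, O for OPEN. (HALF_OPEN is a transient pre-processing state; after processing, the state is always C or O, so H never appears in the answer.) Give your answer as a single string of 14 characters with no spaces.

State after each event:
  event#1 t=0s outcome=S: state=CLOSED
  event#2 t=1s outcome=S: state=CLOSED
  event#3 t=3s outcome=S: state=CLOSED
  event#4 t=6s outcome=F: state=CLOSED
  event#5 t=7s outcome=F: state=CLOSED
  event#6 t=11s outcome=S: state=CLOSED
  event#7 t=13s outcome=F: state=CLOSED
  event#8 t=14s outcome=S: state=CLOSED
  event#9 t=17s outcome=S: state=CLOSED
  event#10 t=18s outcome=S: state=CLOSED
  event#11 t=22s outcome=S: state=CLOSED
  event#12 t=24s outcome=F: state=CLOSED
  event#13 t=27s outcome=S: state=CLOSED
  event#14 t=31s outcome=F: state=CLOSED

Answer: CCCCCCCCCCCCCC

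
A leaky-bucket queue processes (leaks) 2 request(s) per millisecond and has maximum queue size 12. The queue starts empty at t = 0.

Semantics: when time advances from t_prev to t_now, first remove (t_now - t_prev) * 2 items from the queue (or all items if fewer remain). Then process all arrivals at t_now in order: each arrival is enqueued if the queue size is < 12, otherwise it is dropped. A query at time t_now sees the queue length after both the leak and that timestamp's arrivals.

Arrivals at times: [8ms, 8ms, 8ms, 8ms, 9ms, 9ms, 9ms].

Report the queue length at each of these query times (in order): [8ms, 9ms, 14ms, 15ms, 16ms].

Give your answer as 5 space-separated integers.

Answer: 4 5 0 0 0

Derivation:
Queue lengths at query times:
  query t=8ms: backlog = 4
  query t=9ms: backlog = 5
  query t=14ms: backlog = 0
  query t=15ms: backlog = 0
  query t=16ms: backlog = 0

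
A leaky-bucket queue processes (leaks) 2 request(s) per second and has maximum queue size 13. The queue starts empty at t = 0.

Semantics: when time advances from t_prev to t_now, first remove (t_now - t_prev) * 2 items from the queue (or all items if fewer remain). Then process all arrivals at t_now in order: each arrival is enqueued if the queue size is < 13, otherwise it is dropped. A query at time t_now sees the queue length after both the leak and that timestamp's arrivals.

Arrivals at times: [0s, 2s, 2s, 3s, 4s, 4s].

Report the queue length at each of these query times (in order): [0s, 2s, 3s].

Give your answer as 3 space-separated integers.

Answer: 1 2 1

Derivation:
Queue lengths at query times:
  query t=0s: backlog = 1
  query t=2s: backlog = 2
  query t=3s: backlog = 1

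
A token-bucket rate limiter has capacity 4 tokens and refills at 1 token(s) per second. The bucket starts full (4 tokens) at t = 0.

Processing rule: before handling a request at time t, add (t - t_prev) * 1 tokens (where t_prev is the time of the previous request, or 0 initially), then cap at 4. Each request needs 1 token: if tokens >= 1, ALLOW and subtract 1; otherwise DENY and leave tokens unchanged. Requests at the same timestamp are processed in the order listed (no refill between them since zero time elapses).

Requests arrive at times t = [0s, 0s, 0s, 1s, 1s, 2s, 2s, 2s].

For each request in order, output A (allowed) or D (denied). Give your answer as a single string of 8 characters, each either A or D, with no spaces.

Simulating step by step:
  req#1 t=0s: ALLOW
  req#2 t=0s: ALLOW
  req#3 t=0s: ALLOW
  req#4 t=1s: ALLOW
  req#5 t=1s: ALLOW
  req#6 t=2s: ALLOW
  req#7 t=2s: DENY
  req#8 t=2s: DENY

Answer: AAAAAADD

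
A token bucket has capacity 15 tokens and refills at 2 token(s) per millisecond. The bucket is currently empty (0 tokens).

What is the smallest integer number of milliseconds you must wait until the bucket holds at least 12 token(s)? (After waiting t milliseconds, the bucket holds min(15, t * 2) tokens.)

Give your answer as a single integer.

Need t * 2 >= 12, so t >= 12/2.
Smallest integer t = ceil(12/2) = 6.

Answer: 6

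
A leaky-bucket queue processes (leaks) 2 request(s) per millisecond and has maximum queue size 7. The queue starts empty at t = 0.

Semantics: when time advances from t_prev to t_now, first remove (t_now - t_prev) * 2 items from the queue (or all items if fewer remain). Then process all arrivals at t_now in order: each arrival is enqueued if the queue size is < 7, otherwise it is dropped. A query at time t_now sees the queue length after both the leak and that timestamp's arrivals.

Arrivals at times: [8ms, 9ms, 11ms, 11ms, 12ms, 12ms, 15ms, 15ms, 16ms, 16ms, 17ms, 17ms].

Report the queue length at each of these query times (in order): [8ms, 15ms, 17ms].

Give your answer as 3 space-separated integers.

Queue lengths at query times:
  query t=8ms: backlog = 1
  query t=15ms: backlog = 2
  query t=17ms: backlog = 2

Answer: 1 2 2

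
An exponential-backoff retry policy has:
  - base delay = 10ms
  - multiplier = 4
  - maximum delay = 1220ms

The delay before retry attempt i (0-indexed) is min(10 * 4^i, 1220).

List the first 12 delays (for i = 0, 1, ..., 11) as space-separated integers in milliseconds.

Answer: 10 40 160 640 1220 1220 1220 1220 1220 1220 1220 1220

Derivation:
Computing each delay:
  i=0: min(10*4^0, 1220) = 10
  i=1: min(10*4^1, 1220) = 40
  i=2: min(10*4^2, 1220) = 160
  i=3: min(10*4^3, 1220) = 640
  i=4: min(10*4^4, 1220) = 1220
  i=5: min(10*4^5, 1220) = 1220
  i=6: min(10*4^6, 1220) = 1220
  i=7: min(10*4^7, 1220) = 1220
  i=8: min(10*4^8, 1220) = 1220
  i=9: min(10*4^9, 1220) = 1220
  i=10: min(10*4^10, 1220) = 1220
  i=11: min(10*4^11, 1220) = 1220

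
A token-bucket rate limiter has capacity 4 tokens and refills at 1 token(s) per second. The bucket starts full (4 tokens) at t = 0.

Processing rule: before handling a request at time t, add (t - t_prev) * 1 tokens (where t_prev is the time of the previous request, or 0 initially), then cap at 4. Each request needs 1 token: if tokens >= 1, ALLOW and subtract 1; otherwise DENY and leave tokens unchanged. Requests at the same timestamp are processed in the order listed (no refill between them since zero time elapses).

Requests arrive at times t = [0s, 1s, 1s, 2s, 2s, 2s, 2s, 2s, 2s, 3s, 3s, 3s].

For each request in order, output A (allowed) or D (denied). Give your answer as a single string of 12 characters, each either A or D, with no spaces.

Answer: AAAAAADDDADD

Derivation:
Simulating step by step:
  req#1 t=0s: ALLOW
  req#2 t=1s: ALLOW
  req#3 t=1s: ALLOW
  req#4 t=2s: ALLOW
  req#5 t=2s: ALLOW
  req#6 t=2s: ALLOW
  req#7 t=2s: DENY
  req#8 t=2s: DENY
  req#9 t=2s: DENY
  req#10 t=3s: ALLOW
  req#11 t=3s: DENY
  req#12 t=3s: DENY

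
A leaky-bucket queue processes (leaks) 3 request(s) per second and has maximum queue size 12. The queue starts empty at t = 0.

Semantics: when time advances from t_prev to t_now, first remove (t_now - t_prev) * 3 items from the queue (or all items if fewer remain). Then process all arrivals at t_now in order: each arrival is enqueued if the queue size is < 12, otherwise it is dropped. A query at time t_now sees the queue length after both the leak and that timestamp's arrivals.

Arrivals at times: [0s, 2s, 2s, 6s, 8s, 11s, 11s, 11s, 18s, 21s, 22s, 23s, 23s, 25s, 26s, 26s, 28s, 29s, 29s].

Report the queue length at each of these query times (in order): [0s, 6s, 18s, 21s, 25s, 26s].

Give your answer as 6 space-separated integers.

Queue lengths at query times:
  query t=0s: backlog = 1
  query t=6s: backlog = 1
  query t=18s: backlog = 1
  query t=21s: backlog = 1
  query t=25s: backlog = 1
  query t=26s: backlog = 2

Answer: 1 1 1 1 1 2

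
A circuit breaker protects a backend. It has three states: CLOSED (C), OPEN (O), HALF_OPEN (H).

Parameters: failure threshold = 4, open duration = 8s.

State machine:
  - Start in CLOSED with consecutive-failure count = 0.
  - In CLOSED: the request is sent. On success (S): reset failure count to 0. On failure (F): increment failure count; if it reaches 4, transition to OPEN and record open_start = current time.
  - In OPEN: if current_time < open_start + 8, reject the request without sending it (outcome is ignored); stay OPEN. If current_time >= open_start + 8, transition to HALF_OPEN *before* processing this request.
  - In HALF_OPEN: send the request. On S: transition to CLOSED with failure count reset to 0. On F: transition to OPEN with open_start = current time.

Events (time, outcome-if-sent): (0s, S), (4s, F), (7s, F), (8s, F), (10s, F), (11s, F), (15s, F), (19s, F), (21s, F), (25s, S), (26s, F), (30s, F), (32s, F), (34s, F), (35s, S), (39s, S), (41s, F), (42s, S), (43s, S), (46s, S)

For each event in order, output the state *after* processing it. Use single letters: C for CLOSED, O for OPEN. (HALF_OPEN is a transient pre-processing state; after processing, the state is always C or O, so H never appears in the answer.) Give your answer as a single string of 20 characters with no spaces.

State after each event:
  event#1 t=0s outcome=S: state=CLOSED
  event#2 t=4s outcome=F: state=CLOSED
  event#3 t=7s outcome=F: state=CLOSED
  event#4 t=8s outcome=F: state=CLOSED
  event#5 t=10s outcome=F: state=OPEN
  event#6 t=11s outcome=F: state=OPEN
  event#7 t=15s outcome=F: state=OPEN
  event#8 t=19s outcome=F: state=OPEN
  event#9 t=21s outcome=F: state=OPEN
  event#10 t=25s outcome=S: state=OPEN
  event#11 t=26s outcome=F: state=OPEN
  event#12 t=30s outcome=F: state=OPEN
  event#13 t=32s outcome=F: state=OPEN
  event#14 t=34s outcome=F: state=OPEN
  event#15 t=35s outcome=S: state=OPEN
  event#16 t=39s outcome=S: state=CLOSED
  event#17 t=41s outcome=F: state=CLOSED
  event#18 t=42s outcome=S: state=CLOSED
  event#19 t=43s outcome=S: state=CLOSED
  event#20 t=46s outcome=S: state=CLOSED

Answer: CCCCOOOOOOOOOOOCCCCC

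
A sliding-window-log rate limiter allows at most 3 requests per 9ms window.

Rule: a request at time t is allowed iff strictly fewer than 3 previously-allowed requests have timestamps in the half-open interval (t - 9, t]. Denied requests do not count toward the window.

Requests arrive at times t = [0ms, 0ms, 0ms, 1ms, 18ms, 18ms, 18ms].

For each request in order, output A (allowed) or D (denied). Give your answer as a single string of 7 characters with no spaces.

Answer: AAADAAA

Derivation:
Tracking allowed requests in the window:
  req#1 t=0ms: ALLOW
  req#2 t=0ms: ALLOW
  req#3 t=0ms: ALLOW
  req#4 t=1ms: DENY
  req#5 t=18ms: ALLOW
  req#6 t=18ms: ALLOW
  req#7 t=18ms: ALLOW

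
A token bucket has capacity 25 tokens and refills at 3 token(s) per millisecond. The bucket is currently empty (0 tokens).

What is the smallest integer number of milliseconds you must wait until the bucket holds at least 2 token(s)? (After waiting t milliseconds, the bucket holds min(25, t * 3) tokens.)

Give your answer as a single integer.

Answer: 1

Derivation:
Need t * 3 >= 2, so t >= 2/3.
Smallest integer t = ceil(2/3) = 1.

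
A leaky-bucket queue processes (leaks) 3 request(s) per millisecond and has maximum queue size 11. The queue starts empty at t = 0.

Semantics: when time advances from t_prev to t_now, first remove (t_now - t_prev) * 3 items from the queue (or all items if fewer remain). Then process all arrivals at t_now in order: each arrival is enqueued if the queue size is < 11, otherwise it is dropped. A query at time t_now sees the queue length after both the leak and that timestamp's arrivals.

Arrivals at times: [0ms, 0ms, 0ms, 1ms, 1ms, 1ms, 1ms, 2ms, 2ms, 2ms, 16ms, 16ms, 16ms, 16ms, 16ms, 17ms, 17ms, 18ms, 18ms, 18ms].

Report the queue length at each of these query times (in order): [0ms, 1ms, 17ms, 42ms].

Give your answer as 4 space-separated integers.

Queue lengths at query times:
  query t=0ms: backlog = 3
  query t=1ms: backlog = 4
  query t=17ms: backlog = 4
  query t=42ms: backlog = 0

Answer: 3 4 4 0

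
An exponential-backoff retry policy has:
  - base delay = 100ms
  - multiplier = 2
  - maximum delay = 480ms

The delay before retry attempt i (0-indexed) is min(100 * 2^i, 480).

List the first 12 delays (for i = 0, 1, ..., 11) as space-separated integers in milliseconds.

Computing each delay:
  i=0: min(100*2^0, 480) = 100
  i=1: min(100*2^1, 480) = 200
  i=2: min(100*2^2, 480) = 400
  i=3: min(100*2^3, 480) = 480
  i=4: min(100*2^4, 480) = 480
  i=5: min(100*2^5, 480) = 480
  i=6: min(100*2^6, 480) = 480
  i=7: min(100*2^7, 480) = 480
  i=8: min(100*2^8, 480) = 480
  i=9: min(100*2^9, 480) = 480
  i=10: min(100*2^10, 480) = 480
  i=11: min(100*2^11, 480) = 480

Answer: 100 200 400 480 480 480 480 480 480 480 480 480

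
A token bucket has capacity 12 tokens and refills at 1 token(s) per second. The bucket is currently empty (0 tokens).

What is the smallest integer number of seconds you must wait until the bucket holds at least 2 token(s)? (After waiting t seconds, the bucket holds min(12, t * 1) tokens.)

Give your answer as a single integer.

Need t * 1 >= 2, so t >= 2/1.
Smallest integer t = ceil(2/1) = 2.

Answer: 2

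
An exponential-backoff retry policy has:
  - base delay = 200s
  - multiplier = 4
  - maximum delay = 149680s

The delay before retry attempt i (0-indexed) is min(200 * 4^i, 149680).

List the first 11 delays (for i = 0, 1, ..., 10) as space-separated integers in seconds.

Computing each delay:
  i=0: min(200*4^0, 149680) = 200
  i=1: min(200*4^1, 149680) = 800
  i=2: min(200*4^2, 149680) = 3200
  i=3: min(200*4^3, 149680) = 12800
  i=4: min(200*4^4, 149680) = 51200
  i=5: min(200*4^5, 149680) = 149680
  i=6: min(200*4^6, 149680) = 149680
  i=7: min(200*4^7, 149680) = 149680
  i=8: min(200*4^8, 149680) = 149680
  i=9: min(200*4^9, 149680) = 149680
  i=10: min(200*4^10, 149680) = 149680

Answer: 200 800 3200 12800 51200 149680 149680 149680 149680 149680 149680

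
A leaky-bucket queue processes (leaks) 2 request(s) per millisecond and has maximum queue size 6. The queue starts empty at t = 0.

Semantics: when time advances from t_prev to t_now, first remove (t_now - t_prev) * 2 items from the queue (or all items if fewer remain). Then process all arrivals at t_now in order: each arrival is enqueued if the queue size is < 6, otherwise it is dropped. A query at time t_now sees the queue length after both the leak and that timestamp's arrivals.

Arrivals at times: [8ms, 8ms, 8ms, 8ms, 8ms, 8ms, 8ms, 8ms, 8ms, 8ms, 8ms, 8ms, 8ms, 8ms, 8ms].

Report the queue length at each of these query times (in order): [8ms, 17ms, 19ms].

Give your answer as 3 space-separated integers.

Queue lengths at query times:
  query t=8ms: backlog = 6
  query t=17ms: backlog = 0
  query t=19ms: backlog = 0

Answer: 6 0 0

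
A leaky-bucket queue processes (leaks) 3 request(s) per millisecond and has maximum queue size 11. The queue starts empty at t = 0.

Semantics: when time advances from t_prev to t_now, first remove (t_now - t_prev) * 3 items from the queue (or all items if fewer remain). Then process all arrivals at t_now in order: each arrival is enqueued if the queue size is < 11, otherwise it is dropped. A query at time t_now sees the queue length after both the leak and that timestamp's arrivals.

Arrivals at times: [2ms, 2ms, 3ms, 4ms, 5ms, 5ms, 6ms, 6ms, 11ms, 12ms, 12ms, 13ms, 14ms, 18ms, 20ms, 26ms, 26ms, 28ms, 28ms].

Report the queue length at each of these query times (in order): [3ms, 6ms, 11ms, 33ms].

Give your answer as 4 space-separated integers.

Answer: 1 2 1 0

Derivation:
Queue lengths at query times:
  query t=3ms: backlog = 1
  query t=6ms: backlog = 2
  query t=11ms: backlog = 1
  query t=33ms: backlog = 0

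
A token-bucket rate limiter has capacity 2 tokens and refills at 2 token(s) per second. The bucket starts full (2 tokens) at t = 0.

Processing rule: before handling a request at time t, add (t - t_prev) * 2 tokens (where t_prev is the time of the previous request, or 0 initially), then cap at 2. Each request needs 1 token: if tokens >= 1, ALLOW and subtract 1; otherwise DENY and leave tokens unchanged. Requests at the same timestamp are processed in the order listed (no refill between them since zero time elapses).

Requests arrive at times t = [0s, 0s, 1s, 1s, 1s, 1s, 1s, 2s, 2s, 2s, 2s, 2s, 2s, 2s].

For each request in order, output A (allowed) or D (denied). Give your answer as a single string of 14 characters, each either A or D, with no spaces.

Simulating step by step:
  req#1 t=0s: ALLOW
  req#2 t=0s: ALLOW
  req#3 t=1s: ALLOW
  req#4 t=1s: ALLOW
  req#5 t=1s: DENY
  req#6 t=1s: DENY
  req#7 t=1s: DENY
  req#8 t=2s: ALLOW
  req#9 t=2s: ALLOW
  req#10 t=2s: DENY
  req#11 t=2s: DENY
  req#12 t=2s: DENY
  req#13 t=2s: DENY
  req#14 t=2s: DENY

Answer: AAAADDDAADDDDD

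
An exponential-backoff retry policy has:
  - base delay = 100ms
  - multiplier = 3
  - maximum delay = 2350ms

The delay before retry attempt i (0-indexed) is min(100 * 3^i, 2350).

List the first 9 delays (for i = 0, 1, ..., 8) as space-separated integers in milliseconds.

Answer: 100 300 900 2350 2350 2350 2350 2350 2350

Derivation:
Computing each delay:
  i=0: min(100*3^0, 2350) = 100
  i=1: min(100*3^1, 2350) = 300
  i=2: min(100*3^2, 2350) = 900
  i=3: min(100*3^3, 2350) = 2350
  i=4: min(100*3^4, 2350) = 2350
  i=5: min(100*3^5, 2350) = 2350
  i=6: min(100*3^6, 2350) = 2350
  i=7: min(100*3^7, 2350) = 2350
  i=8: min(100*3^8, 2350) = 2350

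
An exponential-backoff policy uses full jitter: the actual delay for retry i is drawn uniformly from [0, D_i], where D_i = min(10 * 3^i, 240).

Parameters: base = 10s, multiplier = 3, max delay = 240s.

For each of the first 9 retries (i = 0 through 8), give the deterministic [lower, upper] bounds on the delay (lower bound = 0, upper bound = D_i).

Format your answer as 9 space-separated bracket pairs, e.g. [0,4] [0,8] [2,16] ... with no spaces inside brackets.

Computing bounds per retry:
  i=0: D_i=min(10*3^0,240)=10, bounds=[0,10]
  i=1: D_i=min(10*3^1,240)=30, bounds=[0,30]
  i=2: D_i=min(10*3^2,240)=90, bounds=[0,90]
  i=3: D_i=min(10*3^3,240)=240, bounds=[0,240]
  i=4: D_i=min(10*3^4,240)=240, bounds=[0,240]
  i=5: D_i=min(10*3^5,240)=240, bounds=[0,240]
  i=6: D_i=min(10*3^6,240)=240, bounds=[0,240]
  i=7: D_i=min(10*3^7,240)=240, bounds=[0,240]
  i=8: D_i=min(10*3^8,240)=240, bounds=[0,240]

Answer: [0,10] [0,30] [0,90] [0,240] [0,240] [0,240] [0,240] [0,240] [0,240]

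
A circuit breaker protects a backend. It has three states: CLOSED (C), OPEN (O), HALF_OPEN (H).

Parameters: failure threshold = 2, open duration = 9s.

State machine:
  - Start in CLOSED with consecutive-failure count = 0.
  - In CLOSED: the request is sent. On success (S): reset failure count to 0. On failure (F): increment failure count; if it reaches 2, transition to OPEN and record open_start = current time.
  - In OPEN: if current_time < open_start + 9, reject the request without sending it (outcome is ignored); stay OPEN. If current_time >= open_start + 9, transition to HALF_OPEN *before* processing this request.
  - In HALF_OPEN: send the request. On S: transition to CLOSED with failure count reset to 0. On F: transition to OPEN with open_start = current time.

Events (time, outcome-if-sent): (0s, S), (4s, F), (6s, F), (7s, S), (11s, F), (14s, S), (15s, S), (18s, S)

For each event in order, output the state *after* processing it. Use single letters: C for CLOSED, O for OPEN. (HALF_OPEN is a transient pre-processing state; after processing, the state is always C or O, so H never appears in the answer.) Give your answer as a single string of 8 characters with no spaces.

Answer: CCOOOOCC

Derivation:
State after each event:
  event#1 t=0s outcome=S: state=CLOSED
  event#2 t=4s outcome=F: state=CLOSED
  event#3 t=6s outcome=F: state=OPEN
  event#4 t=7s outcome=S: state=OPEN
  event#5 t=11s outcome=F: state=OPEN
  event#6 t=14s outcome=S: state=OPEN
  event#7 t=15s outcome=S: state=CLOSED
  event#8 t=18s outcome=S: state=CLOSED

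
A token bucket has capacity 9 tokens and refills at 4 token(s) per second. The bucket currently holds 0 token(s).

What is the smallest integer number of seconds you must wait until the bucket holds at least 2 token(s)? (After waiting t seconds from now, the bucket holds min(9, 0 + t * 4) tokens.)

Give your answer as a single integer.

Need 0 + t * 4 >= 2, so t >= 2/4.
Smallest integer t = ceil(2/4) = 1.

Answer: 1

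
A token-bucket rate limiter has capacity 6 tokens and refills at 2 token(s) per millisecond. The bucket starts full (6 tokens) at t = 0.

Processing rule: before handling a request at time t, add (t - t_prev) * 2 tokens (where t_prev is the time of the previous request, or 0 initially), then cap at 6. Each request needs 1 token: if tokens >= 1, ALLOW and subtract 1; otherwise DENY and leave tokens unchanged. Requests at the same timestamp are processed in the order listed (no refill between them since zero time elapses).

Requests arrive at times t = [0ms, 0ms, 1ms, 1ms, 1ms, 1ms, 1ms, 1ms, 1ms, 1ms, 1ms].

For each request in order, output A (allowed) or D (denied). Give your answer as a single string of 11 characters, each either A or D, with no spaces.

Answer: AAAAAAAADDD

Derivation:
Simulating step by step:
  req#1 t=0ms: ALLOW
  req#2 t=0ms: ALLOW
  req#3 t=1ms: ALLOW
  req#4 t=1ms: ALLOW
  req#5 t=1ms: ALLOW
  req#6 t=1ms: ALLOW
  req#7 t=1ms: ALLOW
  req#8 t=1ms: ALLOW
  req#9 t=1ms: DENY
  req#10 t=1ms: DENY
  req#11 t=1ms: DENY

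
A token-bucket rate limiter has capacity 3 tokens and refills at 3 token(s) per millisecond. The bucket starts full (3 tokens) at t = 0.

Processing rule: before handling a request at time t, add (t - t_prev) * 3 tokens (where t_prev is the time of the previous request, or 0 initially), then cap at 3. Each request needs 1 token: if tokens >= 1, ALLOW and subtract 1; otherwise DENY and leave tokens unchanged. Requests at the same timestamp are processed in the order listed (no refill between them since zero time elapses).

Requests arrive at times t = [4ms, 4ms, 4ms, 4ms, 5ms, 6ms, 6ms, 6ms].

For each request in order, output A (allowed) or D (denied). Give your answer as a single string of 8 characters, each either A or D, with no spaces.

Answer: AAADAAAA

Derivation:
Simulating step by step:
  req#1 t=4ms: ALLOW
  req#2 t=4ms: ALLOW
  req#3 t=4ms: ALLOW
  req#4 t=4ms: DENY
  req#5 t=5ms: ALLOW
  req#6 t=6ms: ALLOW
  req#7 t=6ms: ALLOW
  req#8 t=6ms: ALLOW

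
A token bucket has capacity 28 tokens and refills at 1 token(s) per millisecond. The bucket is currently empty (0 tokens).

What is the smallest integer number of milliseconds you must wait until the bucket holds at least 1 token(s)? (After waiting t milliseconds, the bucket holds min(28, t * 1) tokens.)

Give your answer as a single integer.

Answer: 1

Derivation:
Need t * 1 >= 1, so t >= 1/1.
Smallest integer t = ceil(1/1) = 1.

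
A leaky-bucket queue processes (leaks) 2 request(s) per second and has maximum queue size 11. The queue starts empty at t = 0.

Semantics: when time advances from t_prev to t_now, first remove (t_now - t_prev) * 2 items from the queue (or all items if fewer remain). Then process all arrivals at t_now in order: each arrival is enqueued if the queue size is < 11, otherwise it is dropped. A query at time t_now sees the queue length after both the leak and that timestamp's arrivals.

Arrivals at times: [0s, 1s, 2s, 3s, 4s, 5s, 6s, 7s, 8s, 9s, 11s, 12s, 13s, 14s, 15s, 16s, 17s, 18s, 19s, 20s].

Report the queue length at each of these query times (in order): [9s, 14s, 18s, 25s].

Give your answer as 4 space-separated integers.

Queue lengths at query times:
  query t=9s: backlog = 1
  query t=14s: backlog = 1
  query t=18s: backlog = 1
  query t=25s: backlog = 0

Answer: 1 1 1 0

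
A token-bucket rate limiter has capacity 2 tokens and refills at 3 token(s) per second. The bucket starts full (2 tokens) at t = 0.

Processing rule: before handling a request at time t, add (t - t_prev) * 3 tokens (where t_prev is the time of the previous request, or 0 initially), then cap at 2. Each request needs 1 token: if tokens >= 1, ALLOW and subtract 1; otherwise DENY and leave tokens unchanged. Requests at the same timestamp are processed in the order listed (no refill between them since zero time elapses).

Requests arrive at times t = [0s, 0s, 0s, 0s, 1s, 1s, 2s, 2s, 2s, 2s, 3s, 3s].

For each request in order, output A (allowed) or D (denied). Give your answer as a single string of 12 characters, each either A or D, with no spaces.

Simulating step by step:
  req#1 t=0s: ALLOW
  req#2 t=0s: ALLOW
  req#3 t=0s: DENY
  req#4 t=0s: DENY
  req#5 t=1s: ALLOW
  req#6 t=1s: ALLOW
  req#7 t=2s: ALLOW
  req#8 t=2s: ALLOW
  req#9 t=2s: DENY
  req#10 t=2s: DENY
  req#11 t=3s: ALLOW
  req#12 t=3s: ALLOW

Answer: AADDAAAADDAA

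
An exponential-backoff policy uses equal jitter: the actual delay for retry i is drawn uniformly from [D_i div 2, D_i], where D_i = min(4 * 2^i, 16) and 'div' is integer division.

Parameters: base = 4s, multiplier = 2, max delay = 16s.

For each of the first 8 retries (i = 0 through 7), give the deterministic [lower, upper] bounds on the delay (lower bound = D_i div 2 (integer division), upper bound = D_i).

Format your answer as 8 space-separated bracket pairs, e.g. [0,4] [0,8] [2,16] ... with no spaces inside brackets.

Answer: [2,4] [4,8] [8,16] [8,16] [8,16] [8,16] [8,16] [8,16]

Derivation:
Computing bounds per retry:
  i=0: D_i=min(4*2^0,16)=4, bounds=[2,4]
  i=1: D_i=min(4*2^1,16)=8, bounds=[4,8]
  i=2: D_i=min(4*2^2,16)=16, bounds=[8,16]
  i=3: D_i=min(4*2^3,16)=16, bounds=[8,16]
  i=4: D_i=min(4*2^4,16)=16, bounds=[8,16]
  i=5: D_i=min(4*2^5,16)=16, bounds=[8,16]
  i=6: D_i=min(4*2^6,16)=16, bounds=[8,16]
  i=7: D_i=min(4*2^7,16)=16, bounds=[8,16]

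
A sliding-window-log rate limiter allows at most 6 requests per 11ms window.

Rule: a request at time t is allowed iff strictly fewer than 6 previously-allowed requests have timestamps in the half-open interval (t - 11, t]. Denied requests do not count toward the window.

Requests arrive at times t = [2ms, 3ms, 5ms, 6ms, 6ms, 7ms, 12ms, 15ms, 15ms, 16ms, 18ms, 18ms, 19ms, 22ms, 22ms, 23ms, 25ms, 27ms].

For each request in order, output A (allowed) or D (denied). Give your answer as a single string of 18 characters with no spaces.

Tracking allowed requests in the window:
  req#1 t=2ms: ALLOW
  req#2 t=3ms: ALLOW
  req#3 t=5ms: ALLOW
  req#4 t=6ms: ALLOW
  req#5 t=6ms: ALLOW
  req#6 t=7ms: ALLOW
  req#7 t=12ms: DENY
  req#8 t=15ms: ALLOW
  req#9 t=15ms: ALLOW
  req#10 t=16ms: ALLOW
  req#11 t=18ms: ALLOW
  req#12 t=18ms: ALLOW
  req#13 t=19ms: ALLOW
  req#14 t=22ms: DENY
  req#15 t=22ms: DENY
  req#16 t=23ms: DENY
  req#17 t=25ms: DENY
  req#18 t=27ms: ALLOW

Answer: AAAAAADAAAAAADDDDA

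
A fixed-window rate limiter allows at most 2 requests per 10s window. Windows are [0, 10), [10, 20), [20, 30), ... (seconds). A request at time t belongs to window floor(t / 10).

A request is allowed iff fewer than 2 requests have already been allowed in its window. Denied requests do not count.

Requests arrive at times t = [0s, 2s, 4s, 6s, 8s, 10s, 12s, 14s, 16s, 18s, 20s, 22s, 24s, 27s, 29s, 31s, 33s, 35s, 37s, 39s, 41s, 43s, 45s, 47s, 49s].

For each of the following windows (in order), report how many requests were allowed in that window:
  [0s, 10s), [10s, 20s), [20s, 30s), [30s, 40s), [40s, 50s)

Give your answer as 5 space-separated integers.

Processing requests:
  req#1 t=0s (window 0): ALLOW
  req#2 t=2s (window 0): ALLOW
  req#3 t=4s (window 0): DENY
  req#4 t=6s (window 0): DENY
  req#5 t=8s (window 0): DENY
  req#6 t=10s (window 1): ALLOW
  req#7 t=12s (window 1): ALLOW
  req#8 t=14s (window 1): DENY
  req#9 t=16s (window 1): DENY
  req#10 t=18s (window 1): DENY
  req#11 t=20s (window 2): ALLOW
  req#12 t=22s (window 2): ALLOW
  req#13 t=24s (window 2): DENY
  req#14 t=27s (window 2): DENY
  req#15 t=29s (window 2): DENY
  req#16 t=31s (window 3): ALLOW
  req#17 t=33s (window 3): ALLOW
  req#18 t=35s (window 3): DENY
  req#19 t=37s (window 3): DENY
  req#20 t=39s (window 3): DENY
  req#21 t=41s (window 4): ALLOW
  req#22 t=43s (window 4): ALLOW
  req#23 t=45s (window 4): DENY
  req#24 t=47s (window 4): DENY
  req#25 t=49s (window 4): DENY

Allowed counts by window: 2 2 2 2 2

Answer: 2 2 2 2 2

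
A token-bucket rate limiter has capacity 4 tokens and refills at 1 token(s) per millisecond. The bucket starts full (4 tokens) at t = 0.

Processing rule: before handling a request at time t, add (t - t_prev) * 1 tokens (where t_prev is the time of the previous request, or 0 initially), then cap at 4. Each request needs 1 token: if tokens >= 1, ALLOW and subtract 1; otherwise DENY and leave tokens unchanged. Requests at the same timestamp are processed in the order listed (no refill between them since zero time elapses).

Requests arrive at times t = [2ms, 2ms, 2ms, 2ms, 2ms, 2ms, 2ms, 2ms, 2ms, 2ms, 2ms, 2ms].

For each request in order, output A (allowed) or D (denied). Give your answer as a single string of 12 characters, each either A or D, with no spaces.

Answer: AAAADDDDDDDD

Derivation:
Simulating step by step:
  req#1 t=2ms: ALLOW
  req#2 t=2ms: ALLOW
  req#3 t=2ms: ALLOW
  req#4 t=2ms: ALLOW
  req#5 t=2ms: DENY
  req#6 t=2ms: DENY
  req#7 t=2ms: DENY
  req#8 t=2ms: DENY
  req#9 t=2ms: DENY
  req#10 t=2ms: DENY
  req#11 t=2ms: DENY
  req#12 t=2ms: DENY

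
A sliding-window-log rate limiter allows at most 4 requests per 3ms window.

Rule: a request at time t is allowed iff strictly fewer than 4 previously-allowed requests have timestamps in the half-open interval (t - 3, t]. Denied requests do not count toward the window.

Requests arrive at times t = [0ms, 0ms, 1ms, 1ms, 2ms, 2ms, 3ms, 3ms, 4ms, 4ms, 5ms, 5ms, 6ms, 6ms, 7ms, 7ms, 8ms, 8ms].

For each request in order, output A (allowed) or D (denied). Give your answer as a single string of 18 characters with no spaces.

Answer: AAAADDAAAADDAAAADD

Derivation:
Tracking allowed requests in the window:
  req#1 t=0ms: ALLOW
  req#2 t=0ms: ALLOW
  req#3 t=1ms: ALLOW
  req#4 t=1ms: ALLOW
  req#5 t=2ms: DENY
  req#6 t=2ms: DENY
  req#7 t=3ms: ALLOW
  req#8 t=3ms: ALLOW
  req#9 t=4ms: ALLOW
  req#10 t=4ms: ALLOW
  req#11 t=5ms: DENY
  req#12 t=5ms: DENY
  req#13 t=6ms: ALLOW
  req#14 t=6ms: ALLOW
  req#15 t=7ms: ALLOW
  req#16 t=7ms: ALLOW
  req#17 t=8ms: DENY
  req#18 t=8ms: DENY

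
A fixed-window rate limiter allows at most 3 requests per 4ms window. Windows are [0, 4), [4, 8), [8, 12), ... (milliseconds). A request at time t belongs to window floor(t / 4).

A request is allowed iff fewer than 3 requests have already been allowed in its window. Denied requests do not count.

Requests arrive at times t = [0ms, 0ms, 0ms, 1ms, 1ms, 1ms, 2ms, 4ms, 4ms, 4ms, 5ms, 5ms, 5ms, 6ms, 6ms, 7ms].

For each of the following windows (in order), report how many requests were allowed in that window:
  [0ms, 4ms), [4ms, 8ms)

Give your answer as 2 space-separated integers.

Answer: 3 3

Derivation:
Processing requests:
  req#1 t=0ms (window 0): ALLOW
  req#2 t=0ms (window 0): ALLOW
  req#3 t=0ms (window 0): ALLOW
  req#4 t=1ms (window 0): DENY
  req#5 t=1ms (window 0): DENY
  req#6 t=1ms (window 0): DENY
  req#7 t=2ms (window 0): DENY
  req#8 t=4ms (window 1): ALLOW
  req#9 t=4ms (window 1): ALLOW
  req#10 t=4ms (window 1): ALLOW
  req#11 t=5ms (window 1): DENY
  req#12 t=5ms (window 1): DENY
  req#13 t=5ms (window 1): DENY
  req#14 t=6ms (window 1): DENY
  req#15 t=6ms (window 1): DENY
  req#16 t=7ms (window 1): DENY

Allowed counts by window: 3 3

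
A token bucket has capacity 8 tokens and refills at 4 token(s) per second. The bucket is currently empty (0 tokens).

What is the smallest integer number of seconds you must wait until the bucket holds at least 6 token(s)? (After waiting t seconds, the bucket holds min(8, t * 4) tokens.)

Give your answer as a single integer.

Answer: 2

Derivation:
Need t * 4 >= 6, so t >= 6/4.
Smallest integer t = ceil(6/4) = 2.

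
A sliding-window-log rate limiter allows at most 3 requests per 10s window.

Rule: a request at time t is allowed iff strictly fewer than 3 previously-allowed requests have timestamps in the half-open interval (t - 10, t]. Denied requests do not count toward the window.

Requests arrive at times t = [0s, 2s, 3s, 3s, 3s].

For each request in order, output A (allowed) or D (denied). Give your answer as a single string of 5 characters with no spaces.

Answer: AAADD

Derivation:
Tracking allowed requests in the window:
  req#1 t=0s: ALLOW
  req#2 t=2s: ALLOW
  req#3 t=3s: ALLOW
  req#4 t=3s: DENY
  req#5 t=3s: DENY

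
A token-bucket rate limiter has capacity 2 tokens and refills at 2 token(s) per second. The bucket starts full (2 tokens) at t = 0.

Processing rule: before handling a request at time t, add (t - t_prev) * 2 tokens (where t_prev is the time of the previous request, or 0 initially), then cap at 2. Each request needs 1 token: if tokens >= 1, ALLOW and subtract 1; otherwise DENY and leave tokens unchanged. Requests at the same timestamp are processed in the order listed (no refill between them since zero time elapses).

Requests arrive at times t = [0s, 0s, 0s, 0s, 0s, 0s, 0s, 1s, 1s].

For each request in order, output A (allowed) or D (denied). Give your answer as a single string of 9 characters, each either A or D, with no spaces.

Simulating step by step:
  req#1 t=0s: ALLOW
  req#2 t=0s: ALLOW
  req#3 t=0s: DENY
  req#4 t=0s: DENY
  req#5 t=0s: DENY
  req#6 t=0s: DENY
  req#7 t=0s: DENY
  req#8 t=1s: ALLOW
  req#9 t=1s: ALLOW

Answer: AADDDDDAA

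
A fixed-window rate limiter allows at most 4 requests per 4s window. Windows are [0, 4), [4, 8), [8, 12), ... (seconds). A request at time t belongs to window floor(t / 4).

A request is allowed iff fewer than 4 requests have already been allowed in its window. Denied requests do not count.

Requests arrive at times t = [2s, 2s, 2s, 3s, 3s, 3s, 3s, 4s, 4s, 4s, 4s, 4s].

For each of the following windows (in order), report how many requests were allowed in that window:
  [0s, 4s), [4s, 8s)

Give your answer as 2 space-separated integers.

Answer: 4 4

Derivation:
Processing requests:
  req#1 t=2s (window 0): ALLOW
  req#2 t=2s (window 0): ALLOW
  req#3 t=2s (window 0): ALLOW
  req#4 t=3s (window 0): ALLOW
  req#5 t=3s (window 0): DENY
  req#6 t=3s (window 0): DENY
  req#7 t=3s (window 0): DENY
  req#8 t=4s (window 1): ALLOW
  req#9 t=4s (window 1): ALLOW
  req#10 t=4s (window 1): ALLOW
  req#11 t=4s (window 1): ALLOW
  req#12 t=4s (window 1): DENY

Allowed counts by window: 4 4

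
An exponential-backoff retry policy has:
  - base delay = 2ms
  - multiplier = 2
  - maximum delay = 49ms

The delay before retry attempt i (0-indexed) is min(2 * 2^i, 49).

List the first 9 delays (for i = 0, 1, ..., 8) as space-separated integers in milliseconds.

Answer: 2 4 8 16 32 49 49 49 49

Derivation:
Computing each delay:
  i=0: min(2*2^0, 49) = 2
  i=1: min(2*2^1, 49) = 4
  i=2: min(2*2^2, 49) = 8
  i=3: min(2*2^3, 49) = 16
  i=4: min(2*2^4, 49) = 32
  i=5: min(2*2^5, 49) = 49
  i=6: min(2*2^6, 49) = 49
  i=7: min(2*2^7, 49) = 49
  i=8: min(2*2^8, 49) = 49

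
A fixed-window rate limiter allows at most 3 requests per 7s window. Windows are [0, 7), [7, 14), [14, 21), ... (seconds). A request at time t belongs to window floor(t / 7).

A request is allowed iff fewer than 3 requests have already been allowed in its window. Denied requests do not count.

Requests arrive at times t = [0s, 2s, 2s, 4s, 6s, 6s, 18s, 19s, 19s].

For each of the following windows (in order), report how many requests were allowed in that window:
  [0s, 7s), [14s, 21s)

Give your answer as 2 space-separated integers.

Processing requests:
  req#1 t=0s (window 0): ALLOW
  req#2 t=2s (window 0): ALLOW
  req#3 t=2s (window 0): ALLOW
  req#4 t=4s (window 0): DENY
  req#5 t=6s (window 0): DENY
  req#6 t=6s (window 0): DENY
  req#7 t=18s (window 2): ALLOW
  req#8 t=19s (window 2): ALLOW
  req#9 t=19s (window 2): ALLOW

Allowed counts by window: 3 3

Answer: 3 3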